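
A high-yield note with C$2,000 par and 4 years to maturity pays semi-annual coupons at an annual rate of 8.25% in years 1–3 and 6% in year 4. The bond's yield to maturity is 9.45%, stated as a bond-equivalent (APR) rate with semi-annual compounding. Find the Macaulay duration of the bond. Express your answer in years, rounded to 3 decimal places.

Periodic yield y = 0.04725. Discount each cash flow and weight by its period:
  t   CF        PV=CF/(1+0.04725)^t    t·PV
  1        82.50        78.7778        78.7778
  2        82.50        75.2234       150.4469
  3        82.50        71.8295       215.4885
  4        82.50        68.5887       274.3547
  5        82.50        65.4941       327.4704
  6        82.50        62.5391       375.2347
  7        60.00        43.4309       304.0162
  8     2,060.00     1,423.8501    11,390.8007
  Σ                  1,889.7336    13,116.5899
Price P = Σ PV = 1,889.7336.
Macaulay duration = Σ(t·PV) / P = 13,116.5899 / 1,889.7336 = 6.94097 half-year periods.
In years: 6.94097 / 2 = 3.47049 years.

3.470 years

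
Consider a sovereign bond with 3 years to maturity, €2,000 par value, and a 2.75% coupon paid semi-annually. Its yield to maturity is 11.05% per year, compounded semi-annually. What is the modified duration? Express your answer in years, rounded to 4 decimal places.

Periodic yield y = 0.05525. First find Macaulay duration:
  t   CF        PV=CF/(1+0.05525)^t    t·PV
  1        27.50        26.0602        26.0602
  2        27.50        24.6957        49.3915
  3        27.50        23.4027        70.2082
  4        27.50        22.1774        88.7097
  5        27.50        21.0163       105.0814
  6     2,027.50     1,468.3470     8,810.0820
  Σ                  1,585.6994     9,149.5329
P = 1,585.6994; Macaulay duration = 9,149.5329 / 1,585.6994 = 5.77003 half-year periods = 2.88502 years.
Modified duration = D_Mac / (1 + y) = 2.88502 / 1.05525 = 2.73396 years.

2.7340 years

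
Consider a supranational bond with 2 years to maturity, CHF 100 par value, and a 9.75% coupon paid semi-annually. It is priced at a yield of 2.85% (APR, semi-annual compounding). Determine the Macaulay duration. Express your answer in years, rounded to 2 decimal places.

Periodic yield y = 0.01425. Discount each cash flow and weight by its period:
  t   CF        PV=CF/(1+0.01425)^t    t·PV
  1        4.875         4.8065         4.8065
  2        4.875         4.7390         9.4780
  3        4.875         4.6724        14.0172
  4      104.875        99.1042       396.4167
  Σ                    113.3220       424.7183
Price P = Σ PV = 113.3220.
Macaulay duration = Σ(t·PV) / P = 424.7183 / 113.3220 = 3.74789 half-year periods.
In years: 3.74789 / 2 = 1.87394 years.

1.87 years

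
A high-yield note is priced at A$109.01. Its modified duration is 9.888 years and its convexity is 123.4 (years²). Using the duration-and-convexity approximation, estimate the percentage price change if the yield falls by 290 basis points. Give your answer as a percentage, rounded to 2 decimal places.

Duration effect: -D_mod·Δy = -9.888 × (-0.029) = +0.286752
Convexity effect: ½·C·(Δy)² = 0.5 × 123.4 × (-0.029)² = +0.0518897
ΔP/P ≈ +0.286752 + 0.0518897 = +0.3386417
= +33.86417%.

+33.86%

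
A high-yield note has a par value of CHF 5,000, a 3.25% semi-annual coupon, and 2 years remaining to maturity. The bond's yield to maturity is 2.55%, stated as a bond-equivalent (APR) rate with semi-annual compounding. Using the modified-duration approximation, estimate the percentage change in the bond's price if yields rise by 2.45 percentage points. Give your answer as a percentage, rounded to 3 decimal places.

-4.724%

Periodic yield y = 0.01275. Modified duration first:
  t   CF        PV=CF/(1+0.01275)^t    t·PV
  1        81.25        80.2271        80.2271
  2        81.25        79.2171       158.4342
  3        81.25        78.2198       234.6594
  4     5,081.25     4,830.1604    19,320.6417
  Σ                  5,067.8244    19,793.9623
P = 5,067.8244; D_Mac = 3.90581 half-year periods = 1.95291 yrs; D_mod = 1.95291/(1+0.01275) = 1.92832 yrs.
ΔP/P ≈ -D_mod · Δy = -1.92832 × (+0.0245) = -0.047244 = -4.7244%.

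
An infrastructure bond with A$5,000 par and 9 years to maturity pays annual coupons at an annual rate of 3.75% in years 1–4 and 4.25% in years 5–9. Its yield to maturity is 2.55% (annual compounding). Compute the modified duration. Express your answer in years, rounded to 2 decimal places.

7.65 years

Periodic yield y = 0.0255. First find Macaulay duration:
  t   CF        PV=CF/(1+0.0255)^t    t·PV
  1       187.50       182.8376       182.8376
  2       187.50       178.2912       356.5824
  3       187.50       173.8578       521.5735
  4       187.50       169.5347       678.1388
  5       212.50       187.3616       936.8081
  6       212.50       182.7027     1,096.2162
  7       212.50       178.1596     1,247.1174
  8       212.50       173.7295     1,389.8362
  9     5,212.50     4,155.5172    37,399.6549
  Σ                  5,581.9921    43,808.7650
P = 5,581.9921; Macaulay duration = 43,808.7650 / 5,581.9921 = 7.84823 years.
Modified duration = D_Mac / (1 + y) = 7.84823 / 1.0255 = 7.65308 years.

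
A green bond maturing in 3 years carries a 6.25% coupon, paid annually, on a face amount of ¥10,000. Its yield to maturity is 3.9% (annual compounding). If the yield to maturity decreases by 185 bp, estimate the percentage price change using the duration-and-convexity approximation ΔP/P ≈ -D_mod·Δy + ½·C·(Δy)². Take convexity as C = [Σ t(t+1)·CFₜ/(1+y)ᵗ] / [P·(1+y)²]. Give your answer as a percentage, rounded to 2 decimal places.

+5.22%

With y = 0.039:
  t   CF        PV=CF/(1+0.039)^t    t·PV        t(t+1)·PV
  1       625.00       601.5399       601.5399       1,203.0799
  2       625.00       578.9605     1,157.9210       3,473.7629
  3    10,625.00     9,472.8857    28,418.6570     113,674.6281
  Σ                 10,653.3861    30,178.1179     118,351.4709
P = 10,653.3861; D_Mac = 2.83273 yrs; D_mod = 2.72640 yrs; C = 10.29094.
Duration effect: -2.72640 × (-0.0185) = +0.050438
Convexity effect: 0.5 × 10.29094 × (-0.0185)² = +0.0017610
ΔP/P ≈ +0.050438 + 0.0017610 = +0.052199 = +5.2199%.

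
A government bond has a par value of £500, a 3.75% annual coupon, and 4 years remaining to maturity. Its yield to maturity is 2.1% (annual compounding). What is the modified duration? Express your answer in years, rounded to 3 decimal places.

Periodic yield y = 0.021. First find Macaulay duration:
  t   CF        PV=CF/(1+0.021)^t    t·PV
  1        18.75        18.3643        18.3643
  2        18.75        17.9866        35.9733
  3        18.75        17.6167        52.8500
  4       518.75       477.3700     1,909.4801
  Σ                    531.3377     2,016.6677
P = 531.3377; Macaulay duration = 2,016.6677 / 531.3377 = 3.79545 years.
Modified duration = D_Mac / (1 + y) = 3.79545 / 1.021 = 3.71739 years.

3.717 years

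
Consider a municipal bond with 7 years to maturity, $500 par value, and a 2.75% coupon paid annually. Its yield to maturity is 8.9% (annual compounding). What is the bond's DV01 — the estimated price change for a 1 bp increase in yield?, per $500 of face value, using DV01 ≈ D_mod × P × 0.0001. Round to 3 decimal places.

Periodic yield y = 0.089.
  t   CF        PV=CF/(1+0.089)^t    t·PV
  1        13.75        12.6263        12.6263
  2        13.75        11.5944        23.1887
  3        13.75        10.6468        31.9404
  4        13.75         9.7767        39.1067
  5        13.75         8.9777        44.8883
  6        13.75         8.2440        49.4637
  7       513.75       282.8503     1,979.9522
  Σ                    344.7160     2,181.1664
P = 344.7160; D_Mac = 6.32743 yrs; D_mod = 5.81031 yrs.
DV01 ≈ 5.81031 × 344.7160 × 0.0001 = 0.200291.

$0.200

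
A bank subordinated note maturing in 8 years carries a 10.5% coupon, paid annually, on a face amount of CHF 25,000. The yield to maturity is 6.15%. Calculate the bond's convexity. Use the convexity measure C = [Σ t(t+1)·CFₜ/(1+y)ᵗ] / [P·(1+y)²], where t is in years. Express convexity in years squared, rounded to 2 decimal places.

43.45

With y = 0.0615:
  t   CF        PV=CF/(1+0.0615)^t    t·PV        t(t+1)·PV
  1     2,625.00     2,472.9157     2,472.9157       4,945.8314
  2     2,625.00     2,329.6427     4,659.2853      13,977.8560
  3     2,625.00     2,194.6704     6,584.0113      26,336.0452
  4     2,625.00     2,067.5181     8,270.0723      41,350.3614
  5     2,625.00     1,947.7325     9,738.6626      58,431.9756
  6     2,625.00     1,834.8870    11,009.3218      77,065.2528
  7     2,625.00     1,728.5793    12,100.0554      96,800.4431
  8    27,625.00    17,137.2960   137,098.3682   1,233,885.3138
  Σ                 31,713.2417   191,932.6926   1,552,793.0791
P = 31,713.2417.
Convexity = Σ t(t+1)·PV / [P·(1+y)²] = 1,552,793.0791 / (31,713.2417 × 1.126782) = 43.45432.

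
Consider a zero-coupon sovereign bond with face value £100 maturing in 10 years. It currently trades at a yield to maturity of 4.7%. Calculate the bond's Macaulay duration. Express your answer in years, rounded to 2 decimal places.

10.00 years

A zero-coupon bond has a single cash flow at maturity, so its Macaulay duration equals its maturity: 10 years.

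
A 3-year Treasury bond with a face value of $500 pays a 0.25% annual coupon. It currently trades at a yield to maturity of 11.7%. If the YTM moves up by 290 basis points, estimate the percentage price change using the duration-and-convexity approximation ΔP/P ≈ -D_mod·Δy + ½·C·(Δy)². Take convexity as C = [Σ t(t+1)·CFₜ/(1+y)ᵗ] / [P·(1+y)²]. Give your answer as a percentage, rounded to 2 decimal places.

-7.36%

With y = 0.117:
  t   CF        PV=CF/(1+0.117)^t    t·PV        t(t+1)·PV
  1         1.25         1.1191         1.1191           2.2381
  2         1.25         1.0019         2.0037           6.0111
  3       501.25       359.6623     1,078.9868       4,315.9471
  Σ                    361.7832     1,082.1095       4,324.1963
P = 361.7832; D_Mac = 2.99104 yrs; D_mod = 2.67775 yrs; C = 9.57967.
Duration effect: -2.67775 × (+0.029) = -0.077655
Convexity effect: 0.5 × 9.57967 × (0.029)² = +0.0040283
ΔP/P ≈ -0.077655 + 0.0040283 = -0.073626 = -7.3626%.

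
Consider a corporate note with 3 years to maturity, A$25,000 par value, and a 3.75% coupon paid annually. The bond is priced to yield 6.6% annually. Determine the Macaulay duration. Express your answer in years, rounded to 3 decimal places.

Periodic yield y = 0.066. Discount each cash flow and weight by its year:
  t   CF        PV=CF/(1+0.066)^t    t·PV
  1       937.50       879.4559       879.4559
  2       937.50       825.0055     1,650.0111
  3    25,937.50    21,411.9638    64,235.8913
  Σ                 23,116.4252    66,765.3583
Price P = Σ PV = 23,116.4252.
Macaulay duration = Σ(t·PV) / P = 66,765.3583 / 23,116.4252 = 2.88822 years.

2.888 years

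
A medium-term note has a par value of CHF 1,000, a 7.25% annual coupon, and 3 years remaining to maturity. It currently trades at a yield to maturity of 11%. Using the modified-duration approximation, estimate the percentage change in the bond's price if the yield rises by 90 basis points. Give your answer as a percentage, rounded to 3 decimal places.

Periodic yield y = 0.11. Modified duration first:
  t   CF        PV=CF/(1+0.11)^t    t·PV
  1        72.50        65.3153        65.3153
  2        72.50        58.8426       117.6853
  3     1,072.50       784.2028     2,352.6083
  Σ                    908.3607     2,535.6088
P = 908.3607; D_Mac = 2.79141 yrs; D_mod = 2.79141/(1+0.11) = 2.51479 yrs.
ΔP/P ≈ -D_mod · Δy = -2.51479 × (+0.009) = -0.022633 = -2.2633%.

-2.263%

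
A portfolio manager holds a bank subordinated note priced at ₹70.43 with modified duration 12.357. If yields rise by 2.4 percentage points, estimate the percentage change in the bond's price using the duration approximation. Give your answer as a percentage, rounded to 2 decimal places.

Duration approximation: ΔP/P ≈ -D_mod · Δy = -12.357 × (+0.024) = -0.296568.
As a percentage: -29.6568%.

-29.66%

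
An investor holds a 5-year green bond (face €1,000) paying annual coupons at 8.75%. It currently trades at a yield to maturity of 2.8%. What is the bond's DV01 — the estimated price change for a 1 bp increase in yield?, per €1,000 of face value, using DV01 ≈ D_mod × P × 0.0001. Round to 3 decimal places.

€0.539

Periodic yield y = 0.028.
  t   CF        PV=CF/(1+0.028)^t    t·PV
  1        87.50        85.1167        85.1167
  2        87.50        82.7984       165.5968
  3        87.50        80.5432       241.6295
  4        87.50        78.3494       313.3975
  5     1,087.50       947.2480     4,736.2399
  Σ                  1,274.0557     5,541.9805
P = 1,274.0557; D_Mac = 4.34987 yrs; D_mod = 4.23139 yrs.
DV01 ≈ 4.23139 × 1,274.0557 × 0.0001 = 0.539103.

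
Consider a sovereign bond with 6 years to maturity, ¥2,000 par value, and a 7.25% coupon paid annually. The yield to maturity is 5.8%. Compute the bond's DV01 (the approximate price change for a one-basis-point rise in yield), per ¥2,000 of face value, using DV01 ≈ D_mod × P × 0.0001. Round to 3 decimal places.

¥1.035

Periodic yield y = 0.058.
  t   CF        PV=CF/(1+0.058)^t    t·PV
  1       145.00       137.0510       137.0510
  2       145.00       129.5378       259.0757
  3       145.00       122.4365       367.3096
  4       145.00       115.7245       462.8980
  5       145.00       109.3804       546.9022
  6     2,145.00     1,529.3725     9,176.2353
  Σ                  2,143.5029    10,949.4718
P = 2,143.5029; D_Mac = 5.10821 yrs; D_mod = 4.82818 yrs.
DV01 ≈ 4.82818 × 2,143.5029 × 0.0001 = 1.034922.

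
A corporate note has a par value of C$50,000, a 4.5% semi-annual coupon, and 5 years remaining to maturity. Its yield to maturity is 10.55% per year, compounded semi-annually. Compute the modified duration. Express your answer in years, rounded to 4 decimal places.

4.2286 years

Periodic yield y = 0.05275. First find Macaulay duration:
  t   CF        PV=CF/(1+0.05275)^t    t·PV
  1     1,125.00     1,068.6298     1,068.6298
  2     1,125.00     1,015.0841     2,030.1682
  3     1,125.00       964.2214     2,892.6642
  4     1,125.00       915.9073     3,663.6292
  5     1,125.00       870.0141     4,350.0703
  6     1,125.00       826.4204     4,958.5223
  7     1,125.00       785.0111     5,495.0774
  8     1,125.00       745.6766     5,965.4129
  9     1,125.00       708.3131     6,374.8179
  10   51,125.00    30,576.0106   305,760.1059
  Σ                 38,475.2884   342,559.0981
P = 38,475.2884; Macaulay duration = 342,559.0981 / 38,475.2884 = 8.90335 half-year periods = 4.45168 years.
Modified duration = D_Mac / (1 + y) = 4.45168 / 1.05275 = 4.22862 years.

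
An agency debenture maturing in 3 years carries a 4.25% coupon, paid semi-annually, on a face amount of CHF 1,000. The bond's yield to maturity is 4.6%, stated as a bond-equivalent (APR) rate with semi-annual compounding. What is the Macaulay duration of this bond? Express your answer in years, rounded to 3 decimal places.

2.847 years

Periodic yield y = 0.023. Discount each cash flow and weight by its period:
  t   CF        PV=CF/(1+0.023)^t    t·PV
  1        21.25        20.7722        20.7722
  2        21.25        20.3052        40.6104
  3        21.25        19.8487        59.5461
  4        21.25        19.4024        77.6098
  5        21.25        18.9662        94.8311
  6     1,021.25       891.0012     5,346.0069
  Σ                    990.2960     5,639.3766
Price P = Σ PV = 990.2960.
Macaulay duration = Σ(t·PV) / P = 5,639.3766 / 990.2960 = 5.69464 half-year periods.
In years: 5.69464 / 2 = 2.84732 years.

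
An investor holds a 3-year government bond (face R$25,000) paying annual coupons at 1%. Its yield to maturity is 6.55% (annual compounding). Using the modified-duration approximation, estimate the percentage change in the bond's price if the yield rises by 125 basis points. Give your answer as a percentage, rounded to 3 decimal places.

-3.482%

Periodic yield y = 0.0655. Modified duration first:
  t   CF        PV=CF/(1+0.0655)^t    t·PV
  1       250.00       234.6316       234.6316
  2       250.00       220.2080       440.4160
  3    25,250.00    20,873.7761    62,621.3282
  Σ                 21,328.6157    63,296.3759
P = 21,328.6157; D_Mac = 2.96767 yrs; D_mod = 2.96767/(1+0.0655) = 2.78524 yrs.
ΔP/P ≈ -D_mod · Δy = -2.78524 × (+0.0125) = -0.034816 = -3.4816%.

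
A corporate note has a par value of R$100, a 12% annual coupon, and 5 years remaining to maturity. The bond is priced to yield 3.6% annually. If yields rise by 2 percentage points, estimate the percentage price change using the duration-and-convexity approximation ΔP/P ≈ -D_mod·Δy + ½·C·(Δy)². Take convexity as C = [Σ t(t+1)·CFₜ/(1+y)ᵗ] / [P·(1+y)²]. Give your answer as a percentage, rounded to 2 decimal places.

-7.65%

With y = 0.036:
  t   CF        PV=CF/(1+0.036)^t    t·PV        t(t+1)·PV
  1        12.00        11.5830        11.5830          23.1660
  2        12.00        11.1805        22.3610          67.0831
  3        12.00        10.7920        32.3760         129.5040
  4        12.00        10.4170        41.6680         208.3398
  5       112.00        93.8468       469.2338       2,815.4026
  Σ                    137.8193       577.2218       3,243.4955
P = 137.8193; D_Mac = 4.18825 yrs; D_mod = 4.04271 yrs; C = 21.92723.
Duration effect: -4.04271 × (+0.02) = -0.080854
Convexity effect: 0.5 × 21.92723 × (0.02)² = +0.0043854
ΔP/P ≈ -0.080854 + 0.0043854 = -0.076469 = -7.6469%.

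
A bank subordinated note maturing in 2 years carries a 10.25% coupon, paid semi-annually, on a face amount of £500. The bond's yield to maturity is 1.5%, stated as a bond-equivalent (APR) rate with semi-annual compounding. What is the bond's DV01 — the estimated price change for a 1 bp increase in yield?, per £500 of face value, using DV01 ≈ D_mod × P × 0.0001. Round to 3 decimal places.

£0.109

Periodic yield y = 0.0075.
  t   CF        PV=CF/(1+0.0075)^t    t·PV
  1       25.625        25.4342        25.4342
  2       25.625        25.2449        50.4898
  3       25.625        25.0570        75.1709
  4      525.625       510.1475     2,040.5901
  Σ                    585.8837     2,191.6851
P = 585.8837; D_Mac = 3.74082 half-year periods = 1.87041 yrs; D_mod = 1.85649 yrs.
DV01 ≈ 1.85649 × 585.8837 × 0.0001 = 0.108768.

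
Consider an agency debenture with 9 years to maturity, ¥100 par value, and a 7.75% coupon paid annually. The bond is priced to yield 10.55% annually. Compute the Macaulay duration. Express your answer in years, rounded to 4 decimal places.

6.5837 years

Periodic yield y = 0.1055. Discount each cash flow and weight by its year:
  t   CF        PV=CF/(1+0.1055)^t    t·PV
  1         7.75         7.0104         7.0104
  2         7.75         6.3414        12.6828
  3         7.75         5.7362        17.2086
  4         7.75         5.1888        20.7552
  5         7.75         4.6936        23.4681
  6         7.75         4.2457        25.4742
  7         7.75         3.8405        26.8837
  8         7.75         3.4740        27.7921
  9       107.75        43.6907       393.2159
  Σ                     84.2213       554.4910
Price P = Σ PV = 84.2213.
Macaulay duration = Σ(t·PV) / P = 554.4910 / 84.2213 = 6.58374 years.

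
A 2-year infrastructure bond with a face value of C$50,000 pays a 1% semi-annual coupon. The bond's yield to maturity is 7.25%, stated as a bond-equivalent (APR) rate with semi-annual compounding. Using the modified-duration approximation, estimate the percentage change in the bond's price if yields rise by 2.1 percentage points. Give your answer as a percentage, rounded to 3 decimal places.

Periodic yield y = 0.03625. Modified duration first:
  t   CF        PV=CF/(1+0.03625)^t    t·PV
  1       250.00       241.2545       241.2545
  2       250.00       232.8150       465.6300
  3       250.00       224.6707       674.0120
  4    50,250.00    43,579.0634   174,316.2535
  Σ                 44,277.8035   175,697.1500
P = 44,277.8035; D_Mac = 3.96806 half-year periods = 1.98403 yrs; D_mod = 1.98403/(1+0.03625) = 1.91463 yrs.
ΔP/P ≈ -D_mod · Δy = -1.91463 × (+0.021) = -0.040207 = -4.0207%.

-4.021%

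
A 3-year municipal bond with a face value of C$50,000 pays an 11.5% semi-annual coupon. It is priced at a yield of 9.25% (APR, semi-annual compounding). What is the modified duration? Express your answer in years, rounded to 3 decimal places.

2.516 years

Periodic yield y = 0.04625. First find Macaulay duration:
  t   CF        PV=CF/(1+0.04625)^t    t·PV
  1     2,875.00     2,747.9092     2,747.9092
  2     2,875.00     2,626.4365     5,252.8730
  3     2,875.00     2,510.3336     7,531.0007
  4     2,875.00     2,399.3630     9,597.4522
  5     2,875.00     2,293.2980    11,466.4900
  6    52,875.00    40,312.2979   241,873.7872
  Σ                 52,889.6382   278,469.5124
P = 52,889.6382; Macaulay duration = 278,469.5124 / 52,889.6382 = 5.26511 half-year periods = 2.63255 years.
Modified duration = D_Mac / (1 + y) = 2.63255 / 1.04625 = 2.51618 years.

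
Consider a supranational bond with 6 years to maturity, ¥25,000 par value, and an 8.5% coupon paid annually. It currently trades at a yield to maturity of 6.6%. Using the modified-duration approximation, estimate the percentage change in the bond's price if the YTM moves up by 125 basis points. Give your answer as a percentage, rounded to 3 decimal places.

-5.852%

Periodic yield y = 0.066. Modified duration first:
  t   CF        PV=CF/(1+0.066)^t    t·PV
  1     2,125.00     1,993.4334     1,993.4334
  2     2,125.00     1,870.0126     3,740.0251
  3     2,125.00     1,754.2332     5,262.6995
  4     2,125.00     1,645.6221     6,582.4885
  5     2,125.00     1,543.7356     7,718.6778
  6    27,125.00    18,485.3007   110,911.8040
  Σ                 27,292.3375   136,209.1283
P = 27,292.3375; D_Mac = 4.99075 yrs; D_mod = 4.99075/(1+0.066) = 4.68175 yrs.
ΔP/P ≈ -D_mod · Δy = -4.68175 × (+0.0125) = -0.058522 = -5.8522%.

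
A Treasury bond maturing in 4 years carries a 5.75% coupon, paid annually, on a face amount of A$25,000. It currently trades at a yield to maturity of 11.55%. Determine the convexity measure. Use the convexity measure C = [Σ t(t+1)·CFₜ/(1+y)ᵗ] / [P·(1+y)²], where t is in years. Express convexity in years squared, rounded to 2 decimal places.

With y = 0.1155:
  t   CF        PV=CF/(1+0.1155)^t    t·PV        t(t+1)·PV
  1     1,437.50     1,288.6598     1,288.6598       2,577.3196
  2     1,437.50     1,155.2307     2,310.4613       6,931.3839
  3     1,437.50     1,035.6169     3,106.8507      12,427.4028
  4    26,437.50    17,074.2677    68,297.0708     341,485.3540
  Σ                 20,553.7750    75,003.0426     363,421.4603
P = 20,553.7750.
Convexity = Σ t(t+1)·PV / [P·(1+y)²] = 363,421.4603 / (20,553.7750 × 1.244340) = 14.20953.

14.21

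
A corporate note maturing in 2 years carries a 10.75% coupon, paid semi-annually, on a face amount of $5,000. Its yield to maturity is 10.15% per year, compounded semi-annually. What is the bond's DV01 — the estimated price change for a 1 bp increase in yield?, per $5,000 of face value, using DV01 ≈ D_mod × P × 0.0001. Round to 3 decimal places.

$0.891

Periodic yield y = 0.05075.
  t   CF        PV=CF/(1+0.05075)^t    t·PV
  1       268.75       255.7697       255.7697
  2       268.75       243.4163       486.8326
  3       268.75       231.6596       694.9788
  4     5,268.75     4,322.2511    17,289.0045
  Σ                  5,053.0967    18,726.5856
P = 5,053.0967; D_Mac = 3.70596 half-year periods = 1.85298 yrs; D_mod = 1.76348 yrs.
DV01 ≈ 1.76348 × 5,053.0967 × 0.0001 = 0.891106.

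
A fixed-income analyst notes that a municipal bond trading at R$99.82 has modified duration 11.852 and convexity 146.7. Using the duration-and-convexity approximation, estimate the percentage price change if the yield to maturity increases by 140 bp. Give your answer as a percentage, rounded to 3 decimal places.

-15.155%

Duration effect: -D_mod·Δy = -11.852 × (+0.014) = -0.165928
Convexity effect: ½·C·(Δy)² = 0.5 × 146.7 × (0.014)² = +0.0143766
ΔP/P ≈ -0.165928 + 0.0143766 = -0.1515514
= -15.15514%.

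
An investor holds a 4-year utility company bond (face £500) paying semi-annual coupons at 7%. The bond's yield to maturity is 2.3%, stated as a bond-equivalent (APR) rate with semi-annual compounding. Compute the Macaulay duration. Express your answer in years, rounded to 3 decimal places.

3.598 years

Periodic yield y = 0.0115. Discount each cash flow and weight by its period:
  t   CF        PV=CF/(1+0.0115)^t    t·PV
  1        17.50        17.3010        17.3010
  2        17.50        17.1043        34.2087
  3        17.50        16.9099        50.7296
  4        17.50        16.7176        66.8705
  5        17.50        16.5276        82.6378
  6        17.50        16.3396        98.0379
  7        17.50        16.1539       113.0772
  8       517.50       472.2623     3,778.0982
  Σ                    589.3162     4,240.9609
Price P = Σ PV = 589.3162.
Macaulay duration = Σ(t·PV) / P = 4,240.9609 / 589.3162 = 7.19641 half-year periods.
In years: 7.19641 / 2 = 3.59820 years.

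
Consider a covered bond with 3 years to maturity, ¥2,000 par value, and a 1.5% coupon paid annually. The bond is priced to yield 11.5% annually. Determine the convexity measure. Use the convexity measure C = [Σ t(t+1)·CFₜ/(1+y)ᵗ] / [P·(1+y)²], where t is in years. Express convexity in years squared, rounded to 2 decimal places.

9.43

With y = 0.115:
  t   CF        PV=CF/(1+0.115)^t    t·PV        t(t+1)·PV
  1        30.00        26.9058        26.9058          53.8117
  2        30.00        24.1308        48.2616         144.7847
  3     2,030.00     1,464.4395     4,393.3185      17,573.2741
  Σ                  1,515.4761     4,468.4859      17,771.8704
P = 1,515.4761.
Convexity = Σ t(t+1)·PV / [P·(1+y)²] = 17,771.8704 / (1,515.4761 × 1.243225) = 9.43266.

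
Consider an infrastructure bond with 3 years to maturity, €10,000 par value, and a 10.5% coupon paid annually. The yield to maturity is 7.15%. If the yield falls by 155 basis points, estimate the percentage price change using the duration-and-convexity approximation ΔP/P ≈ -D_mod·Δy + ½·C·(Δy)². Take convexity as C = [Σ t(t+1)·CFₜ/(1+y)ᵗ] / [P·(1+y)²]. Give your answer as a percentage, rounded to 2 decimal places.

With y = 0.0715:
  t   CF        PV=CF/(1+0.0715)^t    t·PV        t(t+1)·PV
  1     1,050.00       979.9347       979.9347       1,959.8693
  2     1,050.00       914.5447     1,829.0894       5,487.2683
  3    11,050.00     8,982.2627    26,946.7881     107,787.1522
  Σ                 10,876.7421    29,755.8122     115,234.2899
P = 10,876.7421; D_Mac = 2.73573 yrs; D_mod = 2.55318 yrs; C = 9.22781.
Duration effect: -2.55318 × (-0.0155) = +0.039574
Convexity effect: 0.5 × 9.22781 × (-0.0155)² = +0.0011085
ΔP/P ≈ +0.039574 + 0.0011085 = +0.040683 = +4.0683%.

+4.07%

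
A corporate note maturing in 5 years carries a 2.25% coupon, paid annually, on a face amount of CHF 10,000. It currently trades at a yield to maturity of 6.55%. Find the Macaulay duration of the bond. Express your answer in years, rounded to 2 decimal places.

4.76 years

Periodic yield y = 0.0655. Discount each cash flow and weight by its year:
  t   CF        PV=CF/(1+0.0655)^t    t·PV
  1       225.00       211.1685       211.1685
  2       225.00       198.1872       396.3744
  3       225.00       186.0039       558.0118
  4       225.00       174.5696       698.2785
  5    10,225.00     7,445.5373    37,227.6867
  Σ                  8,215.4666    39,091.5200
Price P = Σ PV = 8,215.4666.
Macaulay duration = Σ(t·PV) / P = 39,091.5200 / 8,215.4666 = 4.75828 years.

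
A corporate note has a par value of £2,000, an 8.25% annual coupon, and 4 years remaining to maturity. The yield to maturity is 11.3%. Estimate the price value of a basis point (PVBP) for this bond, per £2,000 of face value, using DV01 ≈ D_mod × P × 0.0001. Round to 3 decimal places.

Periodic yield y = 0.113.
  t   CF        PV=CF/(1+0.113)^t    t·PV
  1       165.00       148.2480       148.2480
  2       165.00       133.1967       266.3935
  3       165.00       119.6736       359.0209
  4     2,165.00     1,410.8383     5,643.3532
  Σ                  1,811.9567     6,417.0156
P = 1,811.9567; D_Mac = 3.54148 yrs; D_mod = 3.18193 yrs.
DV01 ≈ 3.18193 × 1,811.9567 × 0.0001 = 0.576551.

£0.577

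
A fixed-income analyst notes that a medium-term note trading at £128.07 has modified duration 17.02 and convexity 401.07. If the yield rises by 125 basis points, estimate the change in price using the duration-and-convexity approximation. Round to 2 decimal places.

-£23.23

Duration effect: -D_mod·Δy = -17.02 × (+0.0125) = -0.212750
Convexity effect: ½·C·(Δy)² = 0.5 × 401.07 × (0.0125)² = +0.03133359375
ΔP/P ≈ -0.212750 + 0.03133359375 = -0.18141640625
ΔP ≈ 128.07 × (-0.18141640625) = -23.2339991484375.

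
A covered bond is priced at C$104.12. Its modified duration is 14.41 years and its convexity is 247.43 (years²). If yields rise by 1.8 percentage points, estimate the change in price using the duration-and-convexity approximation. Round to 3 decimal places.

Duration effect: -D_mod·Δy = -14.41 × (+0.018) = -0.259380
Convexity effect: ½·C·(Δy)² = 0.5 × 247.43 × (0.018)² = +0.04008366
ΔP/P ≈ -0.259380 + 0.04008366 = -0.21929634
ΔP ≈ 104.12 × (-0.21929634) = -22.8331349208.

-C$22.833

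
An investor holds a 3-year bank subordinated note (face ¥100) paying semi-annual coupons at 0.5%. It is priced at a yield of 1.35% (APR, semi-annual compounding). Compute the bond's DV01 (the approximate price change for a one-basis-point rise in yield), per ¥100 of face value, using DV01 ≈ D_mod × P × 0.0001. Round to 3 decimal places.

Periodic yield y = 0.00675.
  t   CF        PV=CF/(1+0.00675)^t    t·PV
  1         0.25         0.2483         0.2483
  2         0.25         0.2467         0.4933
  3         0.25         0.2450         0.7350
  4         0.25         0.2434         0.9734
  5         0.25         0.2417         1.2087
  6       100.25        96.2841       577.7046
  Σ                     97.5092       581.3633
P = 97.5092; D_Mac = 5.96214 half-year periods = 2.98107 yrs; D_mod = 2.96108 yrs.
DV01 ≈ 2.96108 × 97.5092 × 0.0001 = 0.028873.

¥0.029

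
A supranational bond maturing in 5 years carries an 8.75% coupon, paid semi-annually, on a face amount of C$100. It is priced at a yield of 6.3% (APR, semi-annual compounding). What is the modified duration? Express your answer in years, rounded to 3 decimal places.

Periodic yield y = 0.0315. First find Macaulay duration:
  t   CF        PV=CF/(1+0.0315)^t    t·PV
  1        4.375         4.2414         4.2414
  2        4.375         4.1119         8.2237
  3        4.375         3.9863        11.9589
  4        4.375         3.8646        15.4583
  5        4.375         3.7466        18.7328
  6        4.375         3.6321        21.7928
  7        4.375         3.5212        24.6486
  8        4.375         3.4137        27.3095
  9        4.375         3.3094        29.7850
  10     104.375        76.5428       765.4277
  Σ                    110.3700       927.5787
P = 110.3700; Macaulay duration = 927.5787 / 110.3700 = 8.40427 half-year periods = 4.20213 years.
Modified duration = D_Mac / (1 + y) = 4.20213 / 1.0315 = 4.07381 years.

4.074 years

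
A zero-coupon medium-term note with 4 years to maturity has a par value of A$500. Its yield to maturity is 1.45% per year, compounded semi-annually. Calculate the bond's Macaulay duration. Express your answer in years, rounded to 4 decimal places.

A zero-coupon bond has a single cash flow at maturity, so its Macaulay duration equals its maturity: 4 years.
(Equivalently: 8 semi-annual periods ÷ 2 = 4 years.)

4.0000 years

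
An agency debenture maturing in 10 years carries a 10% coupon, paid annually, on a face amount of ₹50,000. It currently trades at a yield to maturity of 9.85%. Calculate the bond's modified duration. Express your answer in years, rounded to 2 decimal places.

6.17 years

Periodic yield y = 0.0985. First find Macaulay duration:
  t   CF        PV=CF/(1+0.0985)^t    t·PV
  1     5,000.00     4,551.6614     4,551.6614
  2     5,000.00     4,143.5242     8,287.0484
  3     5,000.00     3,771.9838    11,315.9514
  4     5,000.00     3,433.7586    13,735.0344
  5     5,000.00     3,125.8613    15,629.3063
  6     5,000.00     2,845.5724    17,073.4343
  7     5,000.00     2,590.4164    18,132.9146
  8     5,000.00     2,358.1396    18,865.1169
  9     5,000.00     2,146.6906    19,320.2153
  10   55,000.00    21,496.2189   214,962.1895
  Σ                 50,463.8271   341,872.8725
P = 50,463.8271; Macaulay duration = 341,872.8725 / 50,463.8271 = 6.77461 years.
Modified duration = D_Mac / (1 + y) = 6.77461 / 1.0985 = 6.16715 years.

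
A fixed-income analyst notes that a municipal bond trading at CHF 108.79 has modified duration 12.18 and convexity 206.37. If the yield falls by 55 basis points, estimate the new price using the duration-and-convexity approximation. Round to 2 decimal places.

CHF 116.42

Duration effect: -D_mod·Δy = -12.18 × (-0.0055) = +0.066990
Convexity effect: ½·C·(Δy)² = 0.5 × 206.37 × (-0.0055)² = +0.00312134625
ΔP/P ≈ +0.066990 + 0.00312134625 = +0.07011134625
New price ≈ 108.79 × (1 + 0.07011134625) = 116.4174133585375.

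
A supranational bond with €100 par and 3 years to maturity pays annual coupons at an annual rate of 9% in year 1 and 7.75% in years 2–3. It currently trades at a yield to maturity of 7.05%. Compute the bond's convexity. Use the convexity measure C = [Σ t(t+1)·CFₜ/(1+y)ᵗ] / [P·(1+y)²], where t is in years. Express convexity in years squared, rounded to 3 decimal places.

9.415

With y = 0.0705:
  t   CF        PV=CF/(1+0.0705)^t    t·PV        t(t+1)·PV
  1         9.00         8.4073         8.4073          16.8146
  2         7.75         6.7628        13.5257          40.5770
  3       107.75        87.8329       263.4987       1,053.9949
  Σ                    103.0030       285.4317       1,111.3864
P = 103.0030.
Convexity = Σ t(t+1)·PV / [P·(1+y)²] = 1,111.3864 / (103.0030 × 1.145970) = 9.41547.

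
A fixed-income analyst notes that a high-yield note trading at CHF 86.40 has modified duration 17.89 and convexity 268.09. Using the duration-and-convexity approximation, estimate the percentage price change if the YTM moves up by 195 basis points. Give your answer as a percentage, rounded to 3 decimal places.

-29.788%

Duration effect: -D_mod·Δy = -17.89 × (+0.0195) = -0.348855
Convexity effect: ½·C·(Δy)² = 0.5 × 268.09 × (0.0195)² = +0.05097061125
ΔP/P ≈ -0.348855 + 0.05097061125 = -0.29788438875
= -29.788438875%.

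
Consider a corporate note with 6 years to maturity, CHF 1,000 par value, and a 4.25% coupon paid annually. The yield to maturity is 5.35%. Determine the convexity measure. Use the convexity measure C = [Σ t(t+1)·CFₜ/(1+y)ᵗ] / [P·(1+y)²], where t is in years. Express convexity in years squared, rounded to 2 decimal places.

32.85

With y = 0.0535:
  t   CF        PV=CF/(1+0.0535)^t    t·PV        t(t+1)·PV
  1        42.50        40.3417        40.3417          80.6834
  2        42.50        38.2930        76.5861         229.7582
  3        42.50        36.3484       109.0452         436.1808
  4        42.50        34.5025       138.0101         690.0503
  5        42.50        32.7504       163.7519         982.5111
  6     1,042.50       762.5509     4,575.3053      32,027.1368
  Σ                    944.7869     5,103.0402      34,446.3207
P = 944.7869.
Convexity = Σ t(t+1)·PV / [P·(1+y)²] = 34,446.3207 / (944.7869 × 1.109862) = 32.85034.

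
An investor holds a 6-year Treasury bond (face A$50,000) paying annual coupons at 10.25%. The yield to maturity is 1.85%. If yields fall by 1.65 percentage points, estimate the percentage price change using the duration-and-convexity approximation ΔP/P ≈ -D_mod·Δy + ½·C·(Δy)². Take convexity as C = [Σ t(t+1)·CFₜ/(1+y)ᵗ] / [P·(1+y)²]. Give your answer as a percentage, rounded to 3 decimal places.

+8.528%

With y = 0.0185:
  t   CF        PV=CF/(1+0.0185)^t    t·PV        t(t+1)·PV
  1     5,125.00     5,031.9097     5,031.9097      10,063.8193
  2     5,125.00     4,940.5102     9,881.0205      29,643.0614
  3     5,125.00     4,850.7710    14,552.3129      58,209.2516
  4     5,125.00     4,762.6617    19,050.6469      95,253.2345
  5     5,125.00     4,676.1529    23,380.7645     140,284.5869
  6    55,125.00    49,383.5609   296,301.3654   2,074,109.5581
  Σ                 73,645.5664   368,198.0199   2,407,563.5120
P = 73,645.5664; D_Mac = 4.99960 yrs; D_mod = 4.90878 yrs; C = 31.51440.
Duration effect: -4.90878 × (-0.0165) = +0.080995
Convexity effect: 0.5 × 31.51440 × (-0.0165)² = +0.0042899
ΔP/P ≈ +0.080995 + 0.0042899 = +0.085285 = +8.5285%.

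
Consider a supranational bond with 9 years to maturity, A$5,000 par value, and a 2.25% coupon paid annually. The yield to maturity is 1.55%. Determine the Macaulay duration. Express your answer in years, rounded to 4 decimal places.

8.2726 years

Periodic yield y = 0.0155. Discount each cash flow and weight by its year:
  t   CF        PV=CF/(1+0.0155)^t    t·PV
  1       112.50       110.7829       110.7829
  2       112.50       109.0919       218.1839
  3       112.50       107.4268       322.2805
  4       112.50       105.7871       423.1485
  5       112.50       104.1725       520.8623
  6       112.50       102.5824       615.4945
  7       112.50       101.0167       707.1167
  8       112.50        99.4748       795.7984
  9     5,112.50     4,451.5778    40,064.2005
  Σ                  5,291.9129    43,777.8681
Price P = Σ PV = 5,291.9129.
Macaulay duration = Σ(t·PV) / P = 43,777.8681 / 5,291.9129 = 8.27260 years.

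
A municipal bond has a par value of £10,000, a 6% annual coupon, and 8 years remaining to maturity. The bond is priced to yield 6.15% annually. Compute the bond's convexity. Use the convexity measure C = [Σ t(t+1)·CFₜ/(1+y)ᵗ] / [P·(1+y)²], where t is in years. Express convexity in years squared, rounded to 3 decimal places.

48.941

With y = 0.0615:
  t   CF        PV=CF/(1+0.0615)^t    t·PV        t(t+1)·PV
  1       600.00       565.2379       565.2379       1,130.4757
  2       600.00       532.4898     1,064.9795       3,194.9385
  3       600.00       501.6390     1,504.9169       6,019.6675
  4       600.00       472.5756     1,890.3022       9,451.5112
  5       600.00       445.1960     2,225.9800      13,355.8801
  6       600.00       419.4027     2,516.4164      17,614.9149
  7       600.00       395.1038     2,765.7269      22,125.8156
  8    10,600.00     6,575.7588    52,606.0707     473,454.6362
  Σ                  9,907.4036    65,139.6306     546,347.8397
P = 9,907.4036.
Convexity = Σ t(t+1)·PV / [P·(1+y)²] = 546,347.8397 / (9,907.4036 × 1.126782) = 48.94061.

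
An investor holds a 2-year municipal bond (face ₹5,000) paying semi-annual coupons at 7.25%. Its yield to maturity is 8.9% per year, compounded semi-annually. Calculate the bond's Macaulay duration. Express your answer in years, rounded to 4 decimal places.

1.8957 years

Periodic yield y = 0.0445. Discount each cash flow and weight by its period:
  t   CF        PV=CF/(1+0.0445)^t    t·PV
  1       181.25       173.5280       173.5280
  2       181.25       166.1350       332.2700
  3       181.25       159.0570       477.1709
  4     5,181.25     4,353.1213    17,412.4853
  Σ                  4,851.8413    18,395.4541
Price P = Σ PV = 4,851.8413.
Macaulay duration = Σ(t·PV) / P = 18,395.4541 / 4,851.8413 = 3.79144 half-year periods.
In years: 3.79144 / 2 = 1.89572 years.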